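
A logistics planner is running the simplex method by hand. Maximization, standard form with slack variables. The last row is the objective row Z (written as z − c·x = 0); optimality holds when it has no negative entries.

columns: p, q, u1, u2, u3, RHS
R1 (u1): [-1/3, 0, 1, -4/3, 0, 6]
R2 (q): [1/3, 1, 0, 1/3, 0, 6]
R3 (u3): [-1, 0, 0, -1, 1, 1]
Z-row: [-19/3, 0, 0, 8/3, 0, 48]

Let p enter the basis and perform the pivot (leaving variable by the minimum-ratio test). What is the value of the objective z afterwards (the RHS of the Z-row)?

162

Ratio test on column p — row 1: entry -1/3 ≤ 0; row 2: 6/(1/3) = 18; row 3: entry -1 ≤ 0. Minimum is 18 at row 2 (q leaves); pivot element 1/3.
Pivot on row 2; the Z-row RHS becomes 48 − (-19/3)·18 = 162.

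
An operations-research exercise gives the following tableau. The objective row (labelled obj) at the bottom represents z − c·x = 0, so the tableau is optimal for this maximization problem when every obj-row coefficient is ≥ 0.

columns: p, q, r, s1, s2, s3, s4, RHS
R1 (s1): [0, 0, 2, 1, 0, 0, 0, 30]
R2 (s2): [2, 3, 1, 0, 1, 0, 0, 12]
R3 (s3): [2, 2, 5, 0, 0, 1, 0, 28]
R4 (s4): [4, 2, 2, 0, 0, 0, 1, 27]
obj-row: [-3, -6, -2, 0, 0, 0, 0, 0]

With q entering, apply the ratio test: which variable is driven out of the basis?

s2

Column q entries and ratios — s1: 0 ≤ 0, skip; s2: 12/3 = 4; s3: 28/2 = 14; s4: 27/2 = 27/2.
Smallest ratio is 4 in the row of s2, so s2 leaves.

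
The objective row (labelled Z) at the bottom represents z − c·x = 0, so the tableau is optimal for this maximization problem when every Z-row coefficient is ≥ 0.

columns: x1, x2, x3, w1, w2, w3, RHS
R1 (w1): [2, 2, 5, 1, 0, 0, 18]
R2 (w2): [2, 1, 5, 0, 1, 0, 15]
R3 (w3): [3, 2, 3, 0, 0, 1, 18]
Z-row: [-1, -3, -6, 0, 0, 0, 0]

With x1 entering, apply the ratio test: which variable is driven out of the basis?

w3

Column x1 entries and ratios — w1: 18/2 = 9; w2: 15/2 = 15/2; w3: 18/3 = 6.
Smallest ratio is 6 in the row of w3, so w3 leaves.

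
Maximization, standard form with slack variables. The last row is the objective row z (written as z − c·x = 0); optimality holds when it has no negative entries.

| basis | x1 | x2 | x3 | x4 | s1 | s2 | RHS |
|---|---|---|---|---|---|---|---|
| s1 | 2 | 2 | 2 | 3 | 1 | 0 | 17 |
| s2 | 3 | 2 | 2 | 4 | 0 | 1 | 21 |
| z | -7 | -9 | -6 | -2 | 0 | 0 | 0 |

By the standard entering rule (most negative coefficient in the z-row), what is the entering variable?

x2

Negative z-row entries: x1: -7, x2: -9, x3: -6, x4: -2.
The most negative is -9 in column x2, so x2 enters.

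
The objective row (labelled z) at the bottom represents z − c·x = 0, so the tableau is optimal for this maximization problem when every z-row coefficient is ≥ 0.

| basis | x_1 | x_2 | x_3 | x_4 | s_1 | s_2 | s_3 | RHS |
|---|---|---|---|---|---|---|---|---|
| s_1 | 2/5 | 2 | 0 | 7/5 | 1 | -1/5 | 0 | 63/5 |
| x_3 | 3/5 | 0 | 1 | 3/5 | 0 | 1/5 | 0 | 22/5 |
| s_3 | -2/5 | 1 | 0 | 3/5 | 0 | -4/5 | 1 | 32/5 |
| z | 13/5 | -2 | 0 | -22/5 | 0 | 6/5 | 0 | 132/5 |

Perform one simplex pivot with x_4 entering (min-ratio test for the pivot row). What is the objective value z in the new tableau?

Ratio test on column x_4 — row 1: (63/5)/(7/5) = 9; row 2: (22/5)/(3/5) = 22/3; row 3: (32/5)/(3/5) = 32/3. Minimum is 22/3 at row 2 (x_3 leaves); pivot element 3/5.
Pivot on row 2; the z-row RHS becomes 132/5 − (-22/5)·(22/3) = 176/3.

176/3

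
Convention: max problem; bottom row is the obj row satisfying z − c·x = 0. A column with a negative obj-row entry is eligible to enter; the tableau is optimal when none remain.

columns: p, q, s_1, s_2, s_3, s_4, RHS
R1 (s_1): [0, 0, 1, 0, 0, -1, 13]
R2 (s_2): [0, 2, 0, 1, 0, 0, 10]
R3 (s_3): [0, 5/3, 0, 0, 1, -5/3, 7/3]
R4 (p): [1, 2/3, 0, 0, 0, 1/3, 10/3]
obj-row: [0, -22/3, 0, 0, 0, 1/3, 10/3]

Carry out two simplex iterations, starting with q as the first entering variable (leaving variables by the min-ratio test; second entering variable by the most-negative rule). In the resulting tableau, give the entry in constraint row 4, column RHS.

12/5

Ratio test on column q — row 1: entry 0 ≤ 0; row 2: 10/2 = 5; row 3: (7/3)/(5/3) = 7/5; row 4: (10/3)/(2/3) = 5. Minimum is 7/5 at row 3 (s_3 leaves); pivot element 5/3.
Divide row 3 by 5/3; eliminate column q from the other rows.
Second iteration: most negative obj-row entry is -7 in column s_4, so s_4 enters.
Ratio test on column s_4 — row 1: entry -1 ≤ 0; row 2: (36/5)/2 = 18/5; row 3: entry -1 ≤ 0; row 4: (12/5)/1 = 12/5. Minimum is 12/5 at row 4 (p leaves); pivot element 1.
Divide row 4 by 1; eliminate column s_4 from the other rows.
After both pivots, the entry at constraint row 4, column RHS is 12/5.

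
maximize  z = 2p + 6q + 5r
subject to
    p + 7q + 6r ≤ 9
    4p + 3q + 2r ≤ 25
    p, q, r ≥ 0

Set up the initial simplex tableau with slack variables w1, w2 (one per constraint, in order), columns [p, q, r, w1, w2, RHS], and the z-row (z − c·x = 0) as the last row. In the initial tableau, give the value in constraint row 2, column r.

Constraint 2 has coefficient 2 on r.

2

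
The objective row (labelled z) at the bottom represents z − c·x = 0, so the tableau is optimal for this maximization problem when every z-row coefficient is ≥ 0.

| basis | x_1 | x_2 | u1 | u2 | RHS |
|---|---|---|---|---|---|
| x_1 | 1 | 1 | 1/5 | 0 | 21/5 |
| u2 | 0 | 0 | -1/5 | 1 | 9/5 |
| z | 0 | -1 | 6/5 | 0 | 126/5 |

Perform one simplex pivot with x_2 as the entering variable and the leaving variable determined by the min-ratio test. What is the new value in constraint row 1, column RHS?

Ratio test on column x_2 — row 1: (21/5)/1 = 21/5; row 2: entry 0 ≤ 0. Minimum is 21/5 at row 1 (x_1 leaves); pivot element 1.
Divide row 1 by 1; eliminate column x_2 from the other rows.
In the new row 1, the RHS entry is the old entry divided by the pivot: (21/5)/1 = 21/5.

21/5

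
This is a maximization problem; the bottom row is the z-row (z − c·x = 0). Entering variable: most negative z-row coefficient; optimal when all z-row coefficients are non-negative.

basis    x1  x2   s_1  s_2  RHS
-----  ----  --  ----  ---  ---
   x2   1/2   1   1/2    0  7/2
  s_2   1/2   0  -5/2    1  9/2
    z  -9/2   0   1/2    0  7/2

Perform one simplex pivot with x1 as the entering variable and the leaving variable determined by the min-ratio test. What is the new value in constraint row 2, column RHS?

Ratio test on column x1 — row 1: (7/2)/(1/2) = 7; row 2: (9/2)/(1/2) = 9. Minimum is 7 at row 1 (x2 leaves); pivot element 1/2.
Divide row 1 by 1/2; eliminate column x1 from the other rows.
Row 2 update in column RHS: 9/2 − (1/2)·7 = 1.

1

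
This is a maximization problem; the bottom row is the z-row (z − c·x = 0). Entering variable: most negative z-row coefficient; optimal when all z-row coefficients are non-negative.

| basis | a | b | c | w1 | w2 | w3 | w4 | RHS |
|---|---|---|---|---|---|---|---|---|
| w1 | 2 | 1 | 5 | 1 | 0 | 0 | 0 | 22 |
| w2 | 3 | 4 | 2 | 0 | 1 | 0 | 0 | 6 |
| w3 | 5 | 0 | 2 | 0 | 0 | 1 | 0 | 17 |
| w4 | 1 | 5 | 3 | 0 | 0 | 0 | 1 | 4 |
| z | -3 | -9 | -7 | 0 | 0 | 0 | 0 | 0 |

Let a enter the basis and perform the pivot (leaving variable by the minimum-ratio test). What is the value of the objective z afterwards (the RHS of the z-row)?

6

Ratio test on column a — row 1: 22/2 = 11; row 2: 6/3 = 2; row 3: 17/5 = 17/5; row 4: 4/1 = 4. Minimum is 2 at row 2 (w2 leaves); pivot element 3.
Pivot on row 2; the z-row RHS becomes 0 − (-3)·2 = 6.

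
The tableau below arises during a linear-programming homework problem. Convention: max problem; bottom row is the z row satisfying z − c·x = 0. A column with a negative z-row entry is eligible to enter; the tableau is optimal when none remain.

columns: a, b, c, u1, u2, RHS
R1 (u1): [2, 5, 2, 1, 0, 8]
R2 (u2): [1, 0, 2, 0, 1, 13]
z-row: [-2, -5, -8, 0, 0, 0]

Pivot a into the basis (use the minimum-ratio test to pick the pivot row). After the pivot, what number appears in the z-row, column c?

Ratio test on column a — row 1: 8/2 = 4; row 2: 13/1 = 13. Minimum is 4 at row 1 (u1 leaves); pivot element 2.
Divide row 1 by 2; eliminate column a from the other rows.
z-row update in column c: -8 − (-2)·1 = -6.

-6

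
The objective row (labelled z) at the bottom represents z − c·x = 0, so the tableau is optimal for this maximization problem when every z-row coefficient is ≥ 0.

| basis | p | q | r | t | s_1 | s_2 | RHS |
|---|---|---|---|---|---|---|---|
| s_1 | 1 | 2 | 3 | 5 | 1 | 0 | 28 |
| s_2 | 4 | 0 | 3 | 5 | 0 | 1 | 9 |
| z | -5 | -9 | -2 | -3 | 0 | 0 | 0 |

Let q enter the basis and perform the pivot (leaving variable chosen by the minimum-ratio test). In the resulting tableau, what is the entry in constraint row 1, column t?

5/2

Ratio test on column q — row 1: 28/2 = 14; row 2: entry 0 ≤ 0. Minimum is 14 at row 1 (s_1 leaves); pivot element 2.
Divide row 1 by 2; eliminate column q from the other rows.
In the new row 1, the t entry is the old entry divided by the pivot: 5/2 = 5/2.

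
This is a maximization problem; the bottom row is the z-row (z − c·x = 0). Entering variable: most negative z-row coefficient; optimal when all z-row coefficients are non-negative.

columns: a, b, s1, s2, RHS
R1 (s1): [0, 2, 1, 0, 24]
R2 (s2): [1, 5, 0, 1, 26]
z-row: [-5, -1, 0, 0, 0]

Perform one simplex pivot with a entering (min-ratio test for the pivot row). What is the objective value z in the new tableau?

Ratio test on column a — row 1: entry 0 ≤ 0; row 2: 26/1 = 26. Minimum is 26 at row 2 (s2 leaves); pivot element 1.
Pivot on row 2; the z-row RHS becomes 0 − (-5)·26 = 130.

130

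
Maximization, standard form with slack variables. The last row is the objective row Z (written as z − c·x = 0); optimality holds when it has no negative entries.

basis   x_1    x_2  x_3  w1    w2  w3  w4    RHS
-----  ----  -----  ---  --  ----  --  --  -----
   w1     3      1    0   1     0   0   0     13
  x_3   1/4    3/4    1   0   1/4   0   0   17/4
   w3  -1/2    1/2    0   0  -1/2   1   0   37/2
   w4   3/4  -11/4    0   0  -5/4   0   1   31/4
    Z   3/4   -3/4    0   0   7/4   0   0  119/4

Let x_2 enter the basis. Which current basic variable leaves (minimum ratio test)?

x_3

Column x_2 entries and ratios — w1: 13/1 = 13; x_3: (17/4)/(3/4) = 17/3; w3: (37/2)/(1/2) = 37; w4: -11/4 ≤ 0, skip.
Smallest ratio is 17/3 in the row of x_3, so x_3 leaves.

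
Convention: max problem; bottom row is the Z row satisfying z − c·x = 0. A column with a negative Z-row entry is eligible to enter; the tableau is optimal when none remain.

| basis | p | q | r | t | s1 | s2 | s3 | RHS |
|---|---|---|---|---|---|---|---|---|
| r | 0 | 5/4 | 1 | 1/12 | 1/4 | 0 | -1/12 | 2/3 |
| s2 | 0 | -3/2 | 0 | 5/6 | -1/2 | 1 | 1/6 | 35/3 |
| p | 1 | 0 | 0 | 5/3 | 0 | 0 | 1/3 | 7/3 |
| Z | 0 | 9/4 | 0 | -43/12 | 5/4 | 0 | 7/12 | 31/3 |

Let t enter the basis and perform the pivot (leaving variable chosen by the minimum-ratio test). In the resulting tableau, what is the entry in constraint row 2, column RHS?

Ratio test on column t — row 1: (2/3)/(1/12) = 8; row 2: (35/3)/(5/6) = 14; row 3: (7/3)/(5/3) = 7/5. Minimum is 7/5 at row 3 (p leaves); pivot element 5/3.
Divide row 3 by 5/3; eliminate column t from the other rows.
Row 2 update in column RHS: 35/3 − (5/6)·(7/5) = 21/2.

21/2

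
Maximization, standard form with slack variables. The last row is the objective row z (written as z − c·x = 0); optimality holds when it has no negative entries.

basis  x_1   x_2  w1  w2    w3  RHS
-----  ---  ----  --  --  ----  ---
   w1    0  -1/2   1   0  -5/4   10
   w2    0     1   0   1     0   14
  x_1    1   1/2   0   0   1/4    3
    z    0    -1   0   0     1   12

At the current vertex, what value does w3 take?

0

w3 is not in the basis, so in the current basic feasible solution w3 = 0.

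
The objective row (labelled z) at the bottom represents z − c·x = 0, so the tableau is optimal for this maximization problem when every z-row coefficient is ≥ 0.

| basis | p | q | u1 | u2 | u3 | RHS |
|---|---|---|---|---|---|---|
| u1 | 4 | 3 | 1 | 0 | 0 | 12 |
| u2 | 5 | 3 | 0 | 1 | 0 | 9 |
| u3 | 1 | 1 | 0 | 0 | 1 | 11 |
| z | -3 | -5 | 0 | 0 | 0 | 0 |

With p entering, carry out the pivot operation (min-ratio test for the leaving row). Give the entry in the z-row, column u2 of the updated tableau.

3/5

Ratio test on column p — row 1: 12/4 = 3; row 2: 9/5 = 9/5; row 3: 11/1 = 11. Minimum is 9/5 at row 2 (u2 leaves); pivot element 5.
Divide row 2 by 5; eliminate column p from the other rows.
z-row update in column u2: 0 − (-3)·(1/5) = 3/5.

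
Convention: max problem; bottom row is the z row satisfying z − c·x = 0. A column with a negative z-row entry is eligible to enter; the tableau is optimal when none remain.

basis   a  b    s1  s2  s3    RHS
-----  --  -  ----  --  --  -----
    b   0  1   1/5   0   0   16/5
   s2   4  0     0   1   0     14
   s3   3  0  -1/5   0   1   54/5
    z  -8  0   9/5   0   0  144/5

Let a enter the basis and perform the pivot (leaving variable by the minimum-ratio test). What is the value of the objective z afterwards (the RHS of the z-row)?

284/5

Ratio test on column a — row 1: entry 0 ≤ 0; row 2: 14/4 = 7/2; row 3: (54/5)/3 = 18/5. Minimum is 7/2 at row 2 (s2 leaves); pivot element 4.
Pivot on row 2; the z-row RHS becomes 144/5 − (-8)·(7/2) = 284/5.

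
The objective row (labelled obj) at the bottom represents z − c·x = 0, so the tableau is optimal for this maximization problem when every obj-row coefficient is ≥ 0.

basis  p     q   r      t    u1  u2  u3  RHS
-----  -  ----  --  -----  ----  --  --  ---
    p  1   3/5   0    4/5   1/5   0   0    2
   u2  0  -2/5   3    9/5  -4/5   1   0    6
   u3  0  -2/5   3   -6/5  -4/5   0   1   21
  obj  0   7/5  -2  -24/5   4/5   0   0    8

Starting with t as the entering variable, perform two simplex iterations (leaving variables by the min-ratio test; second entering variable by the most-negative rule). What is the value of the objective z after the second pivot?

Ratio test on column t — row 1: 2/(4/5) = 5/2; row 2: 6/(9/5) = 10/3; row 3: entry -6/5 ≤ 0. Minimum is 5/2 at row 1 (p leaves); pivot element 4/5.
Pivot on row 1; the obj-row RHS becomes 8 − (-24/5)·(5/2) = 20.
Next entering variable (most negative obj-row entry -2): r.
Ratio test on column r — row 1: entry 0 ≤ 0; row 2: (3/2)/3 = 1/2; row 3: 24/3 = 8. Minimum is 1/2 at row 2 (u2 leaves); pivot element 3.
After the second pivot the obj-row RHS is 20 − (-2)·(1/2) = 21.

21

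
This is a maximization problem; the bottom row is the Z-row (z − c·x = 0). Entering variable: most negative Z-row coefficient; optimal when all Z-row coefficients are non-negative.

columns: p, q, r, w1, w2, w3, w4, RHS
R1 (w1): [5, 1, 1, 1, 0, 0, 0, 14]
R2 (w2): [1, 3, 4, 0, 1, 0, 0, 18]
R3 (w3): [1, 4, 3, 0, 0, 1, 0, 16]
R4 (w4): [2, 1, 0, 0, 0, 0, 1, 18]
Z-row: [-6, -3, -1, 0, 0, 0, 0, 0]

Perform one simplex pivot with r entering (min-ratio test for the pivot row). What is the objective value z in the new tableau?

Ratio test on column r — row 1: 14/1 = 14; row 2: 18/4 = 9/2; row 3: 16/3 = 16/3; row 4: entry 0 ≤ 0. Minimum is 9/2 at row 2 (w2 leaves); pivot element 4.
Pivot on row 2; the Z-row RHS becomes 0 − (-1)·(9/2) = 9/2.

9/2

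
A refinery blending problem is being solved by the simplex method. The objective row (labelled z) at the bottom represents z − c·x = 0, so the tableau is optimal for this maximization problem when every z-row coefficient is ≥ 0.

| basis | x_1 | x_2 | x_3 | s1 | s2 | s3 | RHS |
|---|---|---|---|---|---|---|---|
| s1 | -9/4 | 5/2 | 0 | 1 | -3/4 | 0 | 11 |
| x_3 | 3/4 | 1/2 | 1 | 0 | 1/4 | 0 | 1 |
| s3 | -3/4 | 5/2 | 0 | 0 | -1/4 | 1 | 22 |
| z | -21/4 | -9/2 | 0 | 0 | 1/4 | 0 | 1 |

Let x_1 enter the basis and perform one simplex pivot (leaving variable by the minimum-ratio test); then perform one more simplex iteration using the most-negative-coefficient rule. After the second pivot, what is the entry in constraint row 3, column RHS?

Ratio test on column x_1 — row 1: entry -9/4 ≤ 0; row 2: 1/(3/4) = 4/3; row 3: entry -3/4 ≤ 0. Minimum is 4/3 at row 2 (x_3 leaves); pivot element 3/4.
Divide row 2 by 3/4; eliminate column x_1 from the other rows.
Second iteration: most negative z-row entry is -1 in column x_2, so x_2 enters.
Ratio test on column x_2 — row 1: 14/4 = 7/2; row 2: (4/3)/(2/3) = 2; row 3: 23/3 = 23/3. Minimum is 2 at row 2 (x_1 leaves); pivot element 2/3.
Divide row 2 by 2/3; eliminate column x_2 from the other rows.
After both pivots, the entry at constraint row 3, column RHS is 17.

17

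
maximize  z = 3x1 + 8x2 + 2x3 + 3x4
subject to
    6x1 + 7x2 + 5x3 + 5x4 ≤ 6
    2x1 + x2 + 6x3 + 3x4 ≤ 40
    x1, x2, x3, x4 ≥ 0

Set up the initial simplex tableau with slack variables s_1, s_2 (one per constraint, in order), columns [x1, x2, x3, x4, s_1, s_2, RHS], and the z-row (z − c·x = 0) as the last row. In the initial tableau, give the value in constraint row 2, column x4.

Constraint 2 has coefficient 3 on x4.

3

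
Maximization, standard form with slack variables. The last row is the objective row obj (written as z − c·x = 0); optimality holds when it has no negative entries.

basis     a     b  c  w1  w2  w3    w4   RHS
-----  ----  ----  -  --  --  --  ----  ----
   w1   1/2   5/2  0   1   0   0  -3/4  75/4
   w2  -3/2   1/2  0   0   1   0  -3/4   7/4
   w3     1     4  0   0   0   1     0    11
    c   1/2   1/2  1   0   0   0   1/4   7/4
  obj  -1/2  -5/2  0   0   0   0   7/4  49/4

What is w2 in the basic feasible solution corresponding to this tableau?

7/4

w2 is basic (row 2); its value is the RHS of that row, 7/4.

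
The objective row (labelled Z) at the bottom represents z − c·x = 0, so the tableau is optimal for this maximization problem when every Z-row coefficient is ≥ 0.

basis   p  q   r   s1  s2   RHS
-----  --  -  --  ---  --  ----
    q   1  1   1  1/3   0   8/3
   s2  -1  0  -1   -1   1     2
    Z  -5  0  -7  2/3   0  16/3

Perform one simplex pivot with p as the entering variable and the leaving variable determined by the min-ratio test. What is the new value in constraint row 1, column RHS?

8/3

Ratio test on column p — row 1: (8/3)/1 = 8/3; row 2: entry -1 ≤ 0. Minimum is 8/3 at row 1 (q leaves); pivot element 1.
Divide row 1 by 1; eliminate column p from the other rows.
In the new row 1, the RHS entry is the old entry divided by the pivot: (8/3)/1 = 8/3.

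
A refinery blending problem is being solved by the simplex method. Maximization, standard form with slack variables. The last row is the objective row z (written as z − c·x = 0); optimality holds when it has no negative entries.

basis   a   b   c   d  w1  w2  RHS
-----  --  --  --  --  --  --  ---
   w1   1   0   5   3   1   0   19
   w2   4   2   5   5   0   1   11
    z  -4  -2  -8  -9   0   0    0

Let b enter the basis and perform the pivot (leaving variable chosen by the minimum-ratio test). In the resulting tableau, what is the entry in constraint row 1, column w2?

0

Ratio test on column b — row 1: entry 0 ≤ 0; row 2: 11/2 = 11/2. Minimum is 11/2 at row 2 (w2 leaves); pivot element 2.
Divide row 2 by 2; eliminate column b from the other rows.
Row 1 update in column w2: 0 − 0·(1/2) = 0.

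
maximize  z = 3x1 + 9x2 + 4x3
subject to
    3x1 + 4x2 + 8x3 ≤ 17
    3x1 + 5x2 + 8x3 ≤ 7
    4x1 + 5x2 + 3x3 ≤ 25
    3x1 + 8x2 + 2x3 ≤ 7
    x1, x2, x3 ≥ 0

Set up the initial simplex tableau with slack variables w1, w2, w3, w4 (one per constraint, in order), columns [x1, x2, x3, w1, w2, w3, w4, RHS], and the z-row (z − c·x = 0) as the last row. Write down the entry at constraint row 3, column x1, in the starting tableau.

Constraint 3 has coefficient 4 on x1.

4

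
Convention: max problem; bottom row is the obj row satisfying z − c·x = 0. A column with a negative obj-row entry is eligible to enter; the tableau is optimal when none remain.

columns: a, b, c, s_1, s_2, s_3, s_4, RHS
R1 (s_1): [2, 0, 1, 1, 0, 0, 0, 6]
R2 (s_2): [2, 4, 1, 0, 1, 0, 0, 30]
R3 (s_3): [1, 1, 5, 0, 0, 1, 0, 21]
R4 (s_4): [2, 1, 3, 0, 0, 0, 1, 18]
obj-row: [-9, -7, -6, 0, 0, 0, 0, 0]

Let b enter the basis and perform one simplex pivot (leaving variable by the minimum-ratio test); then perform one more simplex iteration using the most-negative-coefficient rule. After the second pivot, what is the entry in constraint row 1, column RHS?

3

Ratio test on column b — row 1: entry 0 ≤ 0; row 2: 30/4 = 15/2; row 3: 21/1 = 21; row 4: 18/1 = 18. Minimum is 15/2 at row 2 (s_2 leaves); pivot element 4.
Divide row 2 by 4; eliminate column b from the other rows.
Second iteration: most negative obj-row entry is -11/2 in column a, so a enters.
Ratio test on column a — row 1: 6/2 = 3; row 2: (15/2)/(1/2) = 15; row 3: (27/2)/(1/2) = 27; row 4: (21/2)/(3/2) = 7. Minimum is 3 at row 1 (s_1 leaves); pivot element 2.
Divide row 1 by 2; eliminate column a from the other rows.
After both pivots, the entry at constraint row 1, column RHS is 3.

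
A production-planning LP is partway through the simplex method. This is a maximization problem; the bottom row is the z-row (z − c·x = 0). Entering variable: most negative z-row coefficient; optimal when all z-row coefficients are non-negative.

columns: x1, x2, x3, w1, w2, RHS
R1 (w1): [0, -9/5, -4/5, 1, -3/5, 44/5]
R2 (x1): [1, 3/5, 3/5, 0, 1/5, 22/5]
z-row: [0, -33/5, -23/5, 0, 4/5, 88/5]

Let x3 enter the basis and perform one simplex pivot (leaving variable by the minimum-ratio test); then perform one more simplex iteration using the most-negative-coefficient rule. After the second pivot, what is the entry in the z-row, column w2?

3

Ratio test on column x3 — row 1: entry -4/5 ≤ 0; row 2: (22/5)/(3/5) = 22/3. Minimum is 22/3 at row 2 (x1 leaves); pivot element 3/5.
Divide row 2 by 3/5; eliminate column x3 from the other rows.
Second iteration: most negative z-row entry is -2 in column x2, so x2 enters.
Ratio test on column x2 — row 1: entry -1 ≤ 0; row 2: (22/3)/1 = 22/3. Minimum is 22/3 at row 2 (x3 leaves); pivot element 1.
Divide row 2 by 1; eliminate column x2 from the other rows.
After both pivots, the entry at the z-row, column w2 is 3.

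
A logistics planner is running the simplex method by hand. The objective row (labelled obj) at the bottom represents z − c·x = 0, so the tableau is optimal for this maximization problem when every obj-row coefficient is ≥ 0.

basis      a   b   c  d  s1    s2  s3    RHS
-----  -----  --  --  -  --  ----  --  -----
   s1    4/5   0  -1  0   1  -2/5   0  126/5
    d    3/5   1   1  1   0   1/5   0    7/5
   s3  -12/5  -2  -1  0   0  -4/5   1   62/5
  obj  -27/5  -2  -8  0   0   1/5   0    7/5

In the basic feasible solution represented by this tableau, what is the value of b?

0

b is not in the basis, so in the current basic feasible solution b = 0.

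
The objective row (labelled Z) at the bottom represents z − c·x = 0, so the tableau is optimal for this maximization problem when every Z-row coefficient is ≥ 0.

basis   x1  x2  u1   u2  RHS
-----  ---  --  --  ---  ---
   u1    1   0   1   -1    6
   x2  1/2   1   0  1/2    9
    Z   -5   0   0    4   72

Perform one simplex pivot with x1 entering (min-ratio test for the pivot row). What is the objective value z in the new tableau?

Ratio test on column x1 — row 1: 6/1 = 6; row 2: 9/(1/2) = 18. Minimum is 6 at row 1 (u1 leaves); pivot element 1.
Pivot on row 1; the Z-row RHS becomes 72 − (-5)·6 = 102.

102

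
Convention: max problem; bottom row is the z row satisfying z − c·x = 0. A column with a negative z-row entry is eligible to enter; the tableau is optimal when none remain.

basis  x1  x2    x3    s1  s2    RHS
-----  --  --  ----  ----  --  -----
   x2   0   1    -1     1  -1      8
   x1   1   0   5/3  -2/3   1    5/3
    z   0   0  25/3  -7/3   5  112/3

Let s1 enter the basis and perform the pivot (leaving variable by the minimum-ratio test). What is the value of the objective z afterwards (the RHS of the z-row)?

Ratio test on column s1 — row 1: 8/1 = 8; row 2: entry -2/3 ≤ 0. Minimum is 8 at row 1 (x2 leaves); pivot element 1.
Pivot on row 1; the z-row RHS becomes 112/3 − (-7/3)·8 = 56.

56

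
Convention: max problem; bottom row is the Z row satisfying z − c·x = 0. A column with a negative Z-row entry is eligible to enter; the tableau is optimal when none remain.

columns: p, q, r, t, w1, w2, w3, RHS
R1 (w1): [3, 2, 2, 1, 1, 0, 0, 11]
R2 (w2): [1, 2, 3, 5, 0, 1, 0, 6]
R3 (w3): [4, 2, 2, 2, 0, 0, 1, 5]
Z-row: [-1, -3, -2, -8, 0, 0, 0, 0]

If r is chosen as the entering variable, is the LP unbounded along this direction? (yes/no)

no

Column r has positive entries in row(s) 1, 2, 3, so the ratio test bounds it — not unbounded.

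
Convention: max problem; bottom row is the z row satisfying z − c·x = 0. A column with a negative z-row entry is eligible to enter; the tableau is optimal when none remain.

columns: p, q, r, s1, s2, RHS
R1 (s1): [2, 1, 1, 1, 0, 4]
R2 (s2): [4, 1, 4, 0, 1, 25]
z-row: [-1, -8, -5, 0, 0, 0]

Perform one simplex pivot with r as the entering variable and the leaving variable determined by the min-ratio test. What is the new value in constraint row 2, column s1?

Ratio test on column r — row 1: 4/1 = 4; row 2: 25/4 = 25/4. Minimum is 4 at row 1 (s1 leaves); pivot element 1.
Divide row 1 by 1; eliminate column r from the other rows.
Row 2 update in column s1: 0 − 4·1 = -4.

-4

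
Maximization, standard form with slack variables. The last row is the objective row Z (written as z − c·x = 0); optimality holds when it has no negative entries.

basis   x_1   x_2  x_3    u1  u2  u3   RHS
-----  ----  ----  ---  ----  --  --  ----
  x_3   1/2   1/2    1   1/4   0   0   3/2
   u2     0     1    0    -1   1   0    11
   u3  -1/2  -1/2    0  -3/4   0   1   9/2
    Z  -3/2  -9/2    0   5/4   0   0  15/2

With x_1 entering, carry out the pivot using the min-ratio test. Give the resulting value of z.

Ratio test on column x_1 — row 1: (3/2)/(1/2) = 3; row 2: entry 0 ≤ 0; row 3: entry -1/2 ≤ 0. Minimum is 3 at row 1 (x_3 leaves); pivot element 1/2.
Pivot on row 1; the Z-row RHS becomes 15/2 − (-3/2)·3 = 12.

12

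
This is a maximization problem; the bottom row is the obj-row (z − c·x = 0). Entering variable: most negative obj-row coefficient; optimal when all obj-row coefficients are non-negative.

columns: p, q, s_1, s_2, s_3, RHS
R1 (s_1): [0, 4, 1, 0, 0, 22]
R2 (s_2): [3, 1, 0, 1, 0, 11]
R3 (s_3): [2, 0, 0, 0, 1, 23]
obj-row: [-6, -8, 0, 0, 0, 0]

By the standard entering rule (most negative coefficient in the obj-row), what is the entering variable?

q

Negative obj-row entries: p: -6, q: -8.
The most negative is -8 in column q, so q enters.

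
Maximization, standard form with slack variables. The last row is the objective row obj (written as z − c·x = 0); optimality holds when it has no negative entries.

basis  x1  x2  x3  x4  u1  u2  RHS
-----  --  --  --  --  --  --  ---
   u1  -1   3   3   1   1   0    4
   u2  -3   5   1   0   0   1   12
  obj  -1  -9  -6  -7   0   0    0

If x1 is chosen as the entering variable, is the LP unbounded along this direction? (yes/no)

Every constraint-row entry in column x1 is ≤ 0, so increasing x1 is unbounded.

yes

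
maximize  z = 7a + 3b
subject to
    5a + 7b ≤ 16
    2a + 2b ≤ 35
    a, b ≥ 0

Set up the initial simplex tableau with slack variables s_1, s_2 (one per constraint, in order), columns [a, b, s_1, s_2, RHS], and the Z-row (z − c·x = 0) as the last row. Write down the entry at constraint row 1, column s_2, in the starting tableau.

Slack s_2 belongs to constraint 2; its column is the unit vector e_2, so the entry in row 1 is 0.

0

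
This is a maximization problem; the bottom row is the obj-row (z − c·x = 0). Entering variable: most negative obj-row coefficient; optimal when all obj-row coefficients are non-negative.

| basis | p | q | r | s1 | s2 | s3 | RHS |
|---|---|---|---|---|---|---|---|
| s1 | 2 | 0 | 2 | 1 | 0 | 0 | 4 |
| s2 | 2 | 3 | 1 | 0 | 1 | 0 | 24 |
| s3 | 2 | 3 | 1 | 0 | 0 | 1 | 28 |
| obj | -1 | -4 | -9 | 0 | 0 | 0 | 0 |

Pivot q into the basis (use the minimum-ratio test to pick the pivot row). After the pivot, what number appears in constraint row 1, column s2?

Ratio test on column q — row 1: entry 0 ≤ 0; row 2: 24/3 = 8; row 3: 28/3 = 28/3. Minimum is 8 at row 2 (s2 leaves); pivot element 3.
Divide row 2 by 3; eliminate column q from the other rows.
Row 1 update in column s2: 0 − 0·(1/3) = 0.

0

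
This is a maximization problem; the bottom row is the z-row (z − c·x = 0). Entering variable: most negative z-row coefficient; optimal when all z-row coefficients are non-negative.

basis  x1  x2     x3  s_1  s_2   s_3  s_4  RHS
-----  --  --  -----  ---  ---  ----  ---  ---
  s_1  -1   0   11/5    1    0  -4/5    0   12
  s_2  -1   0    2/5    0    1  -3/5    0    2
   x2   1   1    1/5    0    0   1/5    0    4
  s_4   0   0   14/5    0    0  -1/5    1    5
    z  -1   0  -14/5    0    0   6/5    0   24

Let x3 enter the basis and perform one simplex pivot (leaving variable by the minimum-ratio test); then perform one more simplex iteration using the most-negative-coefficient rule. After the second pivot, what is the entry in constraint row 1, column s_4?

-6/7

Ratio test on column x3 — row 1: 12/(11/5) = 60/11; row 2: 2/(2/5) = 5; row 3: 4/(1/5) = 20; row 4: 5/(14/5) = 25/14. Minimum is 25/14 at row 4 (s_4 leaves); pivot element 14/5.
Divide row 4 by 14/5; eliminate column x3 from the other rows.
Second iteration: most negative z-row entry is -1 in column x1, so x1 enters.
Ratio test on column x1 — row 1: entry -1 ≤ 0; row 2: entry -1 ≤ 0; row 3: (51/14)/1 = 51/14; row 4: entry 0 ≤ 0. Minimum is 51/14 at row 3 (x2 leaves); pivot element 1.
Divide row 3 by 1; eliminate column x1 from the other rows.
After both pivots, the entry at constraint row 1, column s_4 is -6/7.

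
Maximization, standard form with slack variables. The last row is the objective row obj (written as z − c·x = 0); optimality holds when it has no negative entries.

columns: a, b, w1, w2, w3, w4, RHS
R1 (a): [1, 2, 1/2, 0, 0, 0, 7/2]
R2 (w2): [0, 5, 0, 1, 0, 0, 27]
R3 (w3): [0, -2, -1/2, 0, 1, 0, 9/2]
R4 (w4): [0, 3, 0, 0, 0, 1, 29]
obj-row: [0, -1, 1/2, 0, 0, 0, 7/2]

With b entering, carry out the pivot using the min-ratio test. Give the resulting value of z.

21/4

Ratio test on column b — row 1: (7/2)/2 = 7/4; row 2: 27/5 = 27/5; row 3: entry -2 ≤ 0; row 4: 29/3 = 29/3. Minimum is 7/4 at row 1 (a leaves); pivot element 2.
Pivot on row 1; the obj-row RHS becomes 7/2 − (-1)·(7/4) = 21/4.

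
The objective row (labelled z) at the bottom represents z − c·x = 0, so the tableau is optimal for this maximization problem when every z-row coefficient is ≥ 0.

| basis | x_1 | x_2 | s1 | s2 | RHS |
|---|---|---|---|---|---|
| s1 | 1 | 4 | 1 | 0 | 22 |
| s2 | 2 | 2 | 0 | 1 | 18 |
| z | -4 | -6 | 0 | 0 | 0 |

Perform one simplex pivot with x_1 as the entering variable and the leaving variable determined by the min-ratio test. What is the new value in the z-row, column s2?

Ratio test on column x_1 — row 1: 22/1 = 22; row 2: 18/2 = 9. Minimum is 9 at row 2 (s2 leaves); pivot element 2.
Divide row 2 by 2; eliminate column x_1 from the other rows.
z-row update in column s2: 0 − (-4)·(1/2) = 2.

2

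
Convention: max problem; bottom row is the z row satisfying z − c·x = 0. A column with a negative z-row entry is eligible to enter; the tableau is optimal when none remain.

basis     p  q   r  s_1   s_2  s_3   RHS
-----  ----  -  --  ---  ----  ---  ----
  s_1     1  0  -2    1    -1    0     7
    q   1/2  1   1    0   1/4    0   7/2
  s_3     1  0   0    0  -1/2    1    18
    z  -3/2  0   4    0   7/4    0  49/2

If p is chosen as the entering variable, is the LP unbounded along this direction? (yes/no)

Column p has positive entries in row(s) 1, 2, 3, so the ratio test bounds it — not unbounded.

no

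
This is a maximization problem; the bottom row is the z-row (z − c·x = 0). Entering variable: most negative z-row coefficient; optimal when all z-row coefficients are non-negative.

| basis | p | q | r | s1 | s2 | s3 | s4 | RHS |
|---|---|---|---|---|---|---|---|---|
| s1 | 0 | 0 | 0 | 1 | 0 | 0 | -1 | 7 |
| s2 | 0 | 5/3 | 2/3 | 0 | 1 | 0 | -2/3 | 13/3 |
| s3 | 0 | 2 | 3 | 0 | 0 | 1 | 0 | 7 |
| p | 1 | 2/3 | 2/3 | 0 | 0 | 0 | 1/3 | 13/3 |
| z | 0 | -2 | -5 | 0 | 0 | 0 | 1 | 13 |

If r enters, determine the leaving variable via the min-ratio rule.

Column r entries and ratios — s1: 0 ≤ 0, skip; s2: (13/3)/(2/3) = 13/2; s3: 7/3 = 7/3; p: (13/3)/(2/3) = 13/2.
Smallest ratio is 7/3 in the row of s3, so s3 leaves.

s3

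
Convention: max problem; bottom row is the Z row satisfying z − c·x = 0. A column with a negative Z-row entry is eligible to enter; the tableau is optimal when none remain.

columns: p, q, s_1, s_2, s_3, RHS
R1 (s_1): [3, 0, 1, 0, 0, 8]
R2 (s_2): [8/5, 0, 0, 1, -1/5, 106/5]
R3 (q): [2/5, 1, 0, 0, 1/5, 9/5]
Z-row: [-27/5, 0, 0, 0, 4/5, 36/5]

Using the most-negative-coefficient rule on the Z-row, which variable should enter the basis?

Negative Z-row entries: p: -27/5.
The most negative is -27/5 in column p, so p enters.

p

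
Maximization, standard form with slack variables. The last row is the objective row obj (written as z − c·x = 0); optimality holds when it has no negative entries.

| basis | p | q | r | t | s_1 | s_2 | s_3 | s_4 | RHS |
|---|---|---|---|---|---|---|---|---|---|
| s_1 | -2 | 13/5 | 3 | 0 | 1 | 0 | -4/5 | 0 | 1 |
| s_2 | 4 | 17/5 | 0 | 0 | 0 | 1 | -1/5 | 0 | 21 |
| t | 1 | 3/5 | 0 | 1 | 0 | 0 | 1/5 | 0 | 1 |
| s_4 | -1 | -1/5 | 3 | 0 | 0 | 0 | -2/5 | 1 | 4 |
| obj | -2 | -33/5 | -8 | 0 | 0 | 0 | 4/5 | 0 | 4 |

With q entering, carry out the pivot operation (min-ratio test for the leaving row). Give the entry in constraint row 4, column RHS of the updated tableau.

Ratio test on column q — row 1: 1/(13/5) = 5/13; row 2: 21/(17/5) = 105/17; row 3: 1/(3/5) = 5/3; row 4: entry -1/5 ≤ 0. Minimum is 5/13 at row 1 (s_1 leaves); pivot element 13/5.
Divide row 1 by 13/5; eliminate column q from the other rows.
Row 4 update in column RHS: 4 − (-1/5)·(5/13) = 53/13.

53/13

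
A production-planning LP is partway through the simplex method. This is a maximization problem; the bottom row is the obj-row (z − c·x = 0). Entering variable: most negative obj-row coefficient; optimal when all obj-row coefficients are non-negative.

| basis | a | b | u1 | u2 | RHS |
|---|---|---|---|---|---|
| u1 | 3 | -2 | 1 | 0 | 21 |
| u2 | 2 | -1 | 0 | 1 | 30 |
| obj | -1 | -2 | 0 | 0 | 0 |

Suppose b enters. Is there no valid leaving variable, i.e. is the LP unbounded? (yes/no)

yes

Every constraint-row entry in column b is ≤ 0, so increasing b is unbounded.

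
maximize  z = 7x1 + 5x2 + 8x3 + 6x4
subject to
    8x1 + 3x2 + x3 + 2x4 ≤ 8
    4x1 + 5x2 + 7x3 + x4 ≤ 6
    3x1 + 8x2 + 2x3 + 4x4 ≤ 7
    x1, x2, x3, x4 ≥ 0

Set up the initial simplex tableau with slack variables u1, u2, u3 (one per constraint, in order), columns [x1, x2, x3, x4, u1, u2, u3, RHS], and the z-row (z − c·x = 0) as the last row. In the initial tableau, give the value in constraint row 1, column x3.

1

Constraint 1 has coefficient 1 on x3.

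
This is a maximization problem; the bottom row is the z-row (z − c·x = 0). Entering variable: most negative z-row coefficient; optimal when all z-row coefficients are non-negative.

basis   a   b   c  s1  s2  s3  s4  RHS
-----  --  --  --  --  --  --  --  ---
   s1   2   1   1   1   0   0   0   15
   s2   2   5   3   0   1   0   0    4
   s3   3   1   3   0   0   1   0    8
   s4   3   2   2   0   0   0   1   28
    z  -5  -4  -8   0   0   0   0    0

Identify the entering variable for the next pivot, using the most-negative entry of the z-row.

Negative z-row entries: a: -5, b: -4, c: -8.
The most negative is -8 in column c, so c enters.

c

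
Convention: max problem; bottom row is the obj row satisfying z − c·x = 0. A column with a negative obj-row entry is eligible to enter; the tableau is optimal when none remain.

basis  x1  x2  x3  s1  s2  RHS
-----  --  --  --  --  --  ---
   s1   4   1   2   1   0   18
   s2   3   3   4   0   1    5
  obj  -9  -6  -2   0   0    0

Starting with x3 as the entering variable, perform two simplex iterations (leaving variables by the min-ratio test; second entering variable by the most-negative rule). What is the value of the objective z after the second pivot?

15

Ratio test on column x3 — row 1: 18/2 = 9; row 2: 5/4 = 5/4. Minimum is 5/4 at row 2 (s2 leaves); pivot element 4.
Pivot on row 2; the obj-row RHS becomes 0 − (-2)·(5/4) = 5/2.
Next entering variable (most negative obj-row entry -15/2): x1.
Ratio test on column x1 — row 1: (31/2)/(5/2) = 31/5; row 2: (5/4)/(3/4) = 5/3. Minimum is 5/3 at row 2 (x3 leaves); pivot element 3/4.
After the second pivot the obj-row RHS is 5/2 − (-15/2)·(5/3) = 15.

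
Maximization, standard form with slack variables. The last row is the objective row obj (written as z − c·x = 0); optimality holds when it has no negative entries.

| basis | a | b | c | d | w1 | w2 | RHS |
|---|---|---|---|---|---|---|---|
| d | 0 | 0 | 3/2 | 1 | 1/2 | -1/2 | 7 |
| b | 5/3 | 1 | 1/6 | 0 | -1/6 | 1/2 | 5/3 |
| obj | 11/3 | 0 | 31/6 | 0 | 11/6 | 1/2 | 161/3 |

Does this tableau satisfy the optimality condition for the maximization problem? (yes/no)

Every obj-row coefficient is ≥ 0, so the tableau is optimal.

yes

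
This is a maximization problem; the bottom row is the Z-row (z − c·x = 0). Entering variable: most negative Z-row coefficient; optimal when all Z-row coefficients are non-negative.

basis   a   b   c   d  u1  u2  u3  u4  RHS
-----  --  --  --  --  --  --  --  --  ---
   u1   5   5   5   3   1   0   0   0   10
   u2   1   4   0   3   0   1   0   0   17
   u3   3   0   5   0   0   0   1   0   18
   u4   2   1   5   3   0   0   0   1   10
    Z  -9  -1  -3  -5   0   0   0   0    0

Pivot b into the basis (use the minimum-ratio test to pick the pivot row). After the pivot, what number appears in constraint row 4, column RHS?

Ratio test on column b — row 1: 10/5 = 2; row 2: 17/4 = 17/4; row 3: entry 0 ≤ 0; row 4: 10/1 = 10. Minimum is 2 at row 1 (u1 leaves); pivot element 5.
Divide row 1 by 5; eliminate column b from the other rows.
Row 4 update in column RHS: 10 − 1·2 = 8.

8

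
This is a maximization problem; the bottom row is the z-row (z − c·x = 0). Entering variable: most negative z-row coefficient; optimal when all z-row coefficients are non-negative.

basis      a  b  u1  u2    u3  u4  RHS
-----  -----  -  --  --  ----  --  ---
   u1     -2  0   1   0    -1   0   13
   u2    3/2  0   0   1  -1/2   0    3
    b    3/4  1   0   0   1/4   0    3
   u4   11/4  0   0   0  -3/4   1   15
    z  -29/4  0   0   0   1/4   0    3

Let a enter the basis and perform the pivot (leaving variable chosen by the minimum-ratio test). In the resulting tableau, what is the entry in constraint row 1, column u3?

Ratio test on column a — row 1: entry -2 ≤ 0; row 2: 3/(3/2) = 2; row 3: 3/(3/4) = 4; row 4: 15/(11/4) = 60/11. Minimum is 2 at row 2 (u2 leaves); pivot element 3/2.
Divide row 2 by 3/2; eliminate column a from the other rows.
Row 1 update in column u3: -1 − (-2)·(-1/3) = -5/3.

-5/3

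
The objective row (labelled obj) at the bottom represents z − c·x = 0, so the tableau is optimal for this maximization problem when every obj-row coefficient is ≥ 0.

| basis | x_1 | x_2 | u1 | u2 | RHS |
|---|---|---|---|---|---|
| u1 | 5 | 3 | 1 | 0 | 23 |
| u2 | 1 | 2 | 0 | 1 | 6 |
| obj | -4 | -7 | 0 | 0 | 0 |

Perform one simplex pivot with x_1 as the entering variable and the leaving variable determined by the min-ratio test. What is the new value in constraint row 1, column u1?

Ratio test on column x_1 — row 1: 23/5 = 23/5; row 2: 6/1 = 6. Minimum is 23/5 at row 1 (u1 leaves); pivot element 5.
Divide row 1 by 5; eliminate column x_1 from the other rows.
In the new row 1, the u1 entry is the old entry divided by the pivot: 1/5 = 1/5.

1/5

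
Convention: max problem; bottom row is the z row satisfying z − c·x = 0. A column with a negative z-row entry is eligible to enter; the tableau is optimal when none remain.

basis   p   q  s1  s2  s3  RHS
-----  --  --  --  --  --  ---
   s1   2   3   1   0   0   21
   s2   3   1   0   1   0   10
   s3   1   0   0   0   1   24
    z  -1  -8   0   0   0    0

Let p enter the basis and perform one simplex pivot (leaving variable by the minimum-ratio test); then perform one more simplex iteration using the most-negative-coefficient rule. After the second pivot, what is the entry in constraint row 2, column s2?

Ratio test on column p — row 1: 21/2 = 21/2; row 2: 10/3 = 10/3; row 3: 24/1 = 24. Minimum is 10/3 at row 2 (s2 leaves); pivot element 3.
Divide row 2 by 3; eliminate column p from the other rows.
Second iteration: most negative z-row entry is -23/3 in column q, so q enters.
Ratio test on column q — row 1: (43/3)/(7/3) = 43/7; row 2: (10/3)/(1/3) = 10; row 3: entry -1/3 ≤ 0. Minimum is 43/7 at row 1 (s1 leaves); pivot element 7/3.
Divide row 1 by 7/3; eliminate column q from the other rows.
After both pivots, the entry at constraint row 2, column s2 is 3/7.

3/7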